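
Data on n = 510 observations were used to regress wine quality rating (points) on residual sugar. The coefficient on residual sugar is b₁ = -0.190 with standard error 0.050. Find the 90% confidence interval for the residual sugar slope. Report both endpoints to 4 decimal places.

df = n − 2 = 510 − 2 = 508.
t* = t_{0.05, 508} = 1.647859.
Margin = t* × SE = 1.647859 × 0.050 = 0.082393.
CI: -0.190 ± 0.082393 → (-0.2724, -0.1076).
With 90% confidence, each one-unit increase in residual sugar is associated with a change of between -0.2724 and -0.1076 points in wine quality rating.

(-0.2724, -0.1076)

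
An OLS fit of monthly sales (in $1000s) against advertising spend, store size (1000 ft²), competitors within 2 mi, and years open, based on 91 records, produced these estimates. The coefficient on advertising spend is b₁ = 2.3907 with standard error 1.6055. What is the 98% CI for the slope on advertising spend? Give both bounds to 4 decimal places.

(-1.4151, 6.1965)

df = n − k − 1 = 91 − 4 − 1 = 86.
t* = t_{0.01, 86} = 2.370493.
Margin = t* × SE = 2.370493 × 1.6055 = 3.805827.
CI: 2.3907 ± 3.805827 → (-1.4151, 6.1965).
With 98% confidence, each one-unit increase in advertising spend is associated with a change of between -1.4151 and 6.1965 $1000s in monthly sales, holding the other predictors fixed.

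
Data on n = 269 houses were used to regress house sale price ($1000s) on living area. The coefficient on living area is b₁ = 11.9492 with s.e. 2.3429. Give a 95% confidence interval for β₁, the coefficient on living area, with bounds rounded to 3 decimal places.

(7.336, 16.562)

df = n − 2 = 269 − 2 = 267.
t* = t_{0.025, 267} = 1.968889.
Margin = t* × SE = 1.968889 × 2.3429 = 4.61291.
CI: 11.9492 ± 4.61291 → (7.336, 16.562).
With 95% confidence, each one-unit increase in living area is associated with a change of between 7.336 and 16.562 $1000s in house sale price.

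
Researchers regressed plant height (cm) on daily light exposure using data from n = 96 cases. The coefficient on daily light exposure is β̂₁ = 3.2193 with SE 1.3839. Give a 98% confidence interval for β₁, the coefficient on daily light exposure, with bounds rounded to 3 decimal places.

(-0.056, 6.495)

df = n − 2 = 96 − 2 = 94.
t* = t_{0.01, 94} = 2.366674.
Margin = t* × SE = 2.366674 × 1.3839 = 3.27524.
CI: 3.2193 ± 3.27524 → (-0.056, 6.495).
With 98% confidence, each one-unit increase in daily light exposure is associated with a change of between -0.056 and 6.495 cm in plant height.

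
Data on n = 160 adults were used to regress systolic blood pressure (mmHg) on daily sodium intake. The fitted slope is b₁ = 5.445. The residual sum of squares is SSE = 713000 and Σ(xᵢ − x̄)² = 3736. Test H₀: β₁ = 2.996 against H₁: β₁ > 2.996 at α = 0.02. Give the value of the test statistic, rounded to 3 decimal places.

t = 2.228

MSE = SSE/(n − 2) = 713000/158 = 4512.66.
SE(b₁) = √(MSE/Sₓₓ) = √(4512.66/3736) = 1.09904.
t = (5.445 − 2.996) / 1.09904 = 2.228.
df = n − 2 = 158.
One-sided p ≈ 0.0136, which is < 0.02, so reject H₀.
There is evidence that the true slope on daily sodium intake exceeds 2.996 mmHg per unit.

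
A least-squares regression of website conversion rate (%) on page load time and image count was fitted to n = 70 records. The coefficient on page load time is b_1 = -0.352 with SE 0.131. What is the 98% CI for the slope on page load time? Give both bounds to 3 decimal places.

df = n − k − 1 = 70 − 2 − 1 = 67.
t* = t_{0.01, 67} = 2.383302.
Margin = t* × SE = 2.383302 × 0.131 = 0.31221.
CI: -0.352 ± 0.31221 → (-0.664, -0.040).
With 98% confidence, each one-unit increase in page load time is associated with a change of between -0.664 and -0.040 % in website conversion rate, holding the other predictors fixed.

(-0.664, -0.040)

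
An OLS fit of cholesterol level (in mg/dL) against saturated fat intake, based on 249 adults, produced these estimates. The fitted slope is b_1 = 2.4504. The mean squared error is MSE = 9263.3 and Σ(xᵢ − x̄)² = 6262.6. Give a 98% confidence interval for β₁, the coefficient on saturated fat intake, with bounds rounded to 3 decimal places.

(-0.397, 5.298)

SE(b_1) = √(MSE/Sₓₓ) = √(9263.3/6262.6) = 1.2162.
df = n − 2 = 247.
t* = t_{0.01, 247} = 2.34154.
Margin = t* × SE = 2.34154 × 1.2162 = 2.84778.
CI: 2.4504 ± 2.84778 → (-0.397, 5.298).
With 98% confidence, each one-unit increase in saturated fat intake is associated with a change of between -0.397 and 5.298 mg/dL in cholesterol level.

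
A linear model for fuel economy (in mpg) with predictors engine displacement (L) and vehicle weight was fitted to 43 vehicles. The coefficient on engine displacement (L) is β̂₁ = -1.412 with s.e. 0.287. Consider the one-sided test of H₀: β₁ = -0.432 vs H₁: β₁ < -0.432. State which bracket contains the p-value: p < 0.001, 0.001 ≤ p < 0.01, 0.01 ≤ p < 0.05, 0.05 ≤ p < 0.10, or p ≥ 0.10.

p < 0.001

t = (-1.412 − (-0.432)) / 0.287 = -3.415.
df = n − k − 1 = 43 − 2 − 1 = 40.
One-sided p = P(T_{40} < t) ≈ 0.0007.
So p < 0.001.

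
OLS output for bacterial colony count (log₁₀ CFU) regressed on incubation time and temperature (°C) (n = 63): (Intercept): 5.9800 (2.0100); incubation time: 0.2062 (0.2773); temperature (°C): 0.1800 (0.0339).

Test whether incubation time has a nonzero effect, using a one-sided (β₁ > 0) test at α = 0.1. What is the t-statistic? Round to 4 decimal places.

t = 0.7436

Read off: b = 0.2062, SE = 0.2773 for incubation time.
H₀: β₁ = 0 vs H₁: β₁ > 0.
t = 0.2062 / 0.2773 = 0.7436.
df = n − k − 1 = 63 − 2 − 1 = 60.
One-sided p ≈ 0.2300, which is ≥ 0.1, so fail to reject H₀.
The data do not give significant evidence that the true slope on incubation time is positive, holding the other predictors fixed.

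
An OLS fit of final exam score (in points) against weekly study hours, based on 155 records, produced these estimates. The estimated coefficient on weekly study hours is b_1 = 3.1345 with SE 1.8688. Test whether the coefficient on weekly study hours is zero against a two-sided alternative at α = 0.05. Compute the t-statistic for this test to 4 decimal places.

t = 1.6773

H₀: β₁ = 0 vs H₁: β₁ ≠ 0.
t = (b_1 − β₁⁰)/SE = 3.1345 / 1.8688 = 1.6773.
df = n − 2 = 155 − 2 = 153.
Two-sided p ≈ 0.0955, which is ≥ 0.05, so fail to reject H₀.
The data do not give significant evidence of an association between weekly study hours and final exam score.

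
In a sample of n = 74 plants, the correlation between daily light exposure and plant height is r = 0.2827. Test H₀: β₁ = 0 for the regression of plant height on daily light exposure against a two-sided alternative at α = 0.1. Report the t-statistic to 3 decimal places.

t = 2.501

t = r·√(n − 2)/√(1 − r²) = 0.2827·√72/√0.920081 = 2.501.
df = n − 2 = 72.
Two-sided p ≈ 0.0147, which is < 0.1, so reject H₀.
There is evidence of a linear association between daily light exposure and plant height.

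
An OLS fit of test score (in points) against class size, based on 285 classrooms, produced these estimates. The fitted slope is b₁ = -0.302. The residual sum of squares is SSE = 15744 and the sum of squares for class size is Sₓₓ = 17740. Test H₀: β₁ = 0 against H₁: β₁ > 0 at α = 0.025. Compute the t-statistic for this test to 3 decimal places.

MSE = SSE/(n − 2) = 15744/283 = 55.6325.
SE(b₁) = √(MSE/Sₓₓ) = √(55.6325/17740) = 0.0559999.
t = -0.302 / 0.0559999 = -5.393.
df = n − 2 = 283.
One-sided p ≈ 1.0000, which is ≥ 0.025, so fail to reject H₀.
The data do not give significant evidence that the true slope on class size is positive.

t = -5.393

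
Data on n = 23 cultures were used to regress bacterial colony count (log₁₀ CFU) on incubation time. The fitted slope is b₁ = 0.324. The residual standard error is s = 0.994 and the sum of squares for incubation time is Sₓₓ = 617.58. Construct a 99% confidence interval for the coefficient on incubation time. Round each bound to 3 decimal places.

SE(b₁) = s/√Sₓₓ = 0.994/√617.58 = 0.0399981.
df = n − 2 = 21.
t* = t_{0.005, 21} = 2.83136.
Margin = t* × SE = 2.83136 × 0.0399981 = 0.11325.
CI: 0.324 ± 0.11325 → (0.211, 0.437).
With 99% confidence, each one-unit increase in incubation time is associated with a change of between 0.211 and 0.437 log₁₀ CFU in bacterial colony count.

(0.211, 0.437)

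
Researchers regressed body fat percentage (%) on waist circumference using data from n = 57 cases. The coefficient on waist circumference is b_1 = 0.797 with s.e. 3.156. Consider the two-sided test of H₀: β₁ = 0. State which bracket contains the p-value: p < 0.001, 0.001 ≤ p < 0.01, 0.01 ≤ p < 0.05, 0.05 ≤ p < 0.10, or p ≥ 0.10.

t = 0.797 / 3.156 = 0.253.
df = n − 2 = 57 − 2 = 55.
Two-sided p = 2·P(T_{55} > |t|) ≈ 0.8016.
So p ≥ 0.10.

p ≥ 0.10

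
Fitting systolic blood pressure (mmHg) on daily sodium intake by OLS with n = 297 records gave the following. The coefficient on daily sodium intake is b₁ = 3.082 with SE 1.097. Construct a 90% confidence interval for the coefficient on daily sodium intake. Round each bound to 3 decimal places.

df = n − 2 = 297 − 2 = 295.
t* = t_{0.05, 295} = 1.650035.
Margin = t* × SE = 1.650035 × 1.097 = 1.81009.
CI: 3.082 ± 1.81009 → (1.272, 4.892).
With 90% confidence, each one-unit increase in daily sodium intake is associated with a change of between 1.272 and 4.892 mmHg in systolic blood pressure.

(1.272, 4.892)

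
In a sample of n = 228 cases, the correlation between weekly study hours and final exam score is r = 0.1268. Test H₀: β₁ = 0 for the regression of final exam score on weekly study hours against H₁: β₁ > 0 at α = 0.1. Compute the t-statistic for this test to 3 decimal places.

t = r·√(n − 2)/√(1 − r²) = 0.1268·√226/√0.983922 = 1.922.
df = n − 2 = 226.
One-sided p ≈ 0.0279, which is < 0.1, so reject H₀.
There is evidence of a linear association between weekly study hours and final exam score.

t = 1.922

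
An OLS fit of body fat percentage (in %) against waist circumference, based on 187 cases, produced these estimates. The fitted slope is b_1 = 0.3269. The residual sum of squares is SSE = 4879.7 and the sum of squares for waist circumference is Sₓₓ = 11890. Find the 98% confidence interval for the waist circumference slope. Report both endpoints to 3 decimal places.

(0.216, 0.437)

MSE = SSE/(n − 2) = 4879.7/185 = 26.3768.
SE(b_1) = √(MSE/Sₓₓ) = √(26.3768/11890) = 0.0470999.
df = n − 2 = 185.
t* = t_{0.01, 185} = 2.346673.
Margin = t* × SE = 2.346673 × 0.0470999 = 0.11053.
CI: 0.3269 ± 0.11053 → (0.216, 0.437).
With 98% confidence, each one-unit increase in waist circumference is associated with a change of between 0.216 and 0.437 % in body fat percentage.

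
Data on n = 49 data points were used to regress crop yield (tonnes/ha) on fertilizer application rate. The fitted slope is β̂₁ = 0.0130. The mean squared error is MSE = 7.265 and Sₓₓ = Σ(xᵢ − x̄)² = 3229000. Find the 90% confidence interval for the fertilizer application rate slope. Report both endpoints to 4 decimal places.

SE(β̂₁) = √(MSE/Sₓₓ) = √(7.265/3229000) = 0.00149997.
df = n − 2 = 47.
t* = t_{0.05, 47} = 1.677927.
Margin = t* × SE = 1.677927 × 0.00149997 = 0.002517.
CI: 0.0130 ± 0.002517 → (0.0105, 0.0155).
With 90% confidence, each one-unit increase in fertilizer application rate is associated with a change of between 0.0105 and 0.0155 tonnes/ha in crop yield.

(0.0105, 0.0155)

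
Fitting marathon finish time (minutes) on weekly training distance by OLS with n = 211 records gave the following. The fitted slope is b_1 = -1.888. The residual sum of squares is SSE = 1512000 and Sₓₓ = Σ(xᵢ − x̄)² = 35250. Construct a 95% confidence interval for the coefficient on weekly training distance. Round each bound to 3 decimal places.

(-2.781, -0.995)

MSE = SSE/(n − 2) = 1512000/209 = 7234.45.
SE(b_1) = √(MSE/Sₓₓ) = √(7234.45/35250) = 0.453026.
df = n − 2 = 209.
t* = t_{0.025, 209} = 1.971379.
Margin = t* × SE = 1.971379 × 0.453026 = 0.89309.
CI: -1.888 ± 0.89309 → (-2.781, -0.995).
With 95% confidence, each one-unit increase in weekly training distance is associated with a change of between -2.781 and -0.995 minutes in marathon finish time.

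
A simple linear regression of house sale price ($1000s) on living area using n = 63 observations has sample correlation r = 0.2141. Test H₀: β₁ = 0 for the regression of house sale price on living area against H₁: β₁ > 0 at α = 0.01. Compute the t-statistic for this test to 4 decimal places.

t = r·√(n − 2)/√(1 − r²) = 0.2141·√61/√0.954161 = 1.7119.
df = n − 2 = 61.
One-sided p ≈ 0.0460, which is ≥ 0.01, so fail to reject H₀.
The data do not give significant evidence of a linear association between living area and house sale price.

t = 1.7119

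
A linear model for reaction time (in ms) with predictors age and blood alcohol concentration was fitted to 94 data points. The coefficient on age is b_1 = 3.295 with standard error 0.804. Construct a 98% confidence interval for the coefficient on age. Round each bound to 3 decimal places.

(1.391, 5.199)

df = n − k − 1 = 94 − 2 − 1 = 91.
t* = t_{0.01, 91} = 2.368026.
Margin = t* × SE = 2.368026 × 0.804 = 1.90389.
CI: 3.295 ± 1.90389 → (1.391, 5.199).
With 98% confidence, each one-unit increase in age is associated with a change of between 1.391 and 5.199 ms in reaction time, holding the other predictors fixed.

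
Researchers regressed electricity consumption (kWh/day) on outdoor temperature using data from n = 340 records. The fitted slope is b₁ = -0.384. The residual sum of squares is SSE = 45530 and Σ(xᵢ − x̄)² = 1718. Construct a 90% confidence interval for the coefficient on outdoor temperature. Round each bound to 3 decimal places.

(-0.846, 0.078)

MSE = SSE/(n − 2) = 45530/338 = 134.704.
SE(b₁) = √(MSE/Sₓₓ) = √(134.704/1718) = 0.280013.
df = n − 2 = 338.
t* = t_{0.05, 338} = 1.649374.
Margin = t* × SE = 1.649374 × 0.280013 = 0.46185.
CI: -0.384 ± 0.46185 → (-0.846, 0.078).
With 90% confidence, each one-unit increase in outdoor temperature is associated with a change of between -0.846 and 0.078 kWh/day in electricity consumption.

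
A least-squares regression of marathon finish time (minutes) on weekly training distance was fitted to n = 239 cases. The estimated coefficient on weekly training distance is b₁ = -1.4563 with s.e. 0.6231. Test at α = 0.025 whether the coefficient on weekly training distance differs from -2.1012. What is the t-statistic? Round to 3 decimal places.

H₀: β₁ = -2.1012 vs H₁: β₁ ≠ -2.1012.
t = (b₁ − β₁⁰)/SE = (-1.4563 − (-2.1012)) / 0.6231 = 1.035.
df = n − 2 = 239 − 2 = 237.
Two-sided p ≈ 0.3017, which is ≥ 0.025, so fail to reject H₀.
The data are consistent with a true slope of -2.1012 minutes per unit of weekly training distance.

t = 1.035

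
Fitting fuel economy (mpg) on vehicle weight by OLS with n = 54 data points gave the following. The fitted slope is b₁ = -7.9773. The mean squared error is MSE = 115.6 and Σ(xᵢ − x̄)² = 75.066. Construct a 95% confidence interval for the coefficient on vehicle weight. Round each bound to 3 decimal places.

SE(b₁) = √(MSE/Sₓₓ) = √(115.6/75.066) = 1.24096.
df = n − 2 = 52.
t* = t_{0.025, 52} = 2.006647.
Margin = t* × SE = 2.006647 × 1.24096 = 2.49017.
CI: -7.9773 ± 2.49017 → (-10.467, -5.487).
With 95% confidence, each one-unit increase in vehicle weight is associated with a change of between -10.467 and -5.487 mpg in fuel economy.

(-10.467, -5.487)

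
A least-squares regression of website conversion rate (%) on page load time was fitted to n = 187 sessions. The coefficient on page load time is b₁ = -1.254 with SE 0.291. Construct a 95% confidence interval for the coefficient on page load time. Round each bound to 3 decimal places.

(-1.828, -0.680)

df = n − 2 = 187 − 2 = 185.
t* = t_{0.025, 185} = 1.97287.
Margin = t* × SE = 1.97287 × 0.291 = 0.57411.
CI: -1.254 ± 0.57411 → (-1.828, -0.680).
With 95% confidence, each one-unit increase in page load time is associated with a change of between -1.828 and -0.680 % in website conversion rate.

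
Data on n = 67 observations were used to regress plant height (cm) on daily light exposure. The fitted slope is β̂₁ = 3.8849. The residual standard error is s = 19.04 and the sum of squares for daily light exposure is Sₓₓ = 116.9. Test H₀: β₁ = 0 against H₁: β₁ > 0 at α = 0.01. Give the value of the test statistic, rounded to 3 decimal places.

SE(β̂₁) = s/√Sₓₓ = 19.04/√116.9 = 1.761.
t = 3.8849 / 1.761 = 2.206.
df = n − 2 = 65.
One-sided p ≈ 0.0155, which is ≥ 0.01, so fail to reject H₀.
The data do not give significant evidence that the true slope on daily light exposure is positive.

t = 2.206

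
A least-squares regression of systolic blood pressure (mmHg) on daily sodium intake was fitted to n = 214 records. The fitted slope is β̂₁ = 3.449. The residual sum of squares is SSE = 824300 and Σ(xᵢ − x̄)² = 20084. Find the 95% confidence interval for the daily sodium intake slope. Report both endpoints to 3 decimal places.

MSE = SSE/(n − 2) = 824300/212 = 3888.21.
SE(β̂₁) = √(MSE/Sₓₓ) = √(3888.21/20084) = 0.439997.
df = n − 2 = 212.
t* = t_{0.025, 212} = 1.971217.
Margin = t* × SE = 1.971217 × 0.439997 = 0.86733.
CI: 3.449 ± 0.86733 → (2.582, 4.316).
With 95% confidence, each one-unit increase in daily sodium intake is associated with a change of between 2.582 and 4.316 mmHg in systolic blood pressure.

(2.582, 4.316)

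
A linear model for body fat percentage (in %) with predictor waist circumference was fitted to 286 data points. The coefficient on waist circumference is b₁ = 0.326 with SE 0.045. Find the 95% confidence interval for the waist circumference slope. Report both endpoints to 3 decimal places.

df = n − 2 = 286 − 2 = 284.
t* = t_{0.025, 284} = 1.968352.
Margin = t* × SE = 1.968352 × 0.045 = 0.08858.
CI: 0.326 ± 0.08858 → (0.237, 0.415).
With 95% confidence, each one-unit increase in waist circumference is associated with a change of between 0.237 and 0.415 % in body fat percentage.

(0.237, 0.415)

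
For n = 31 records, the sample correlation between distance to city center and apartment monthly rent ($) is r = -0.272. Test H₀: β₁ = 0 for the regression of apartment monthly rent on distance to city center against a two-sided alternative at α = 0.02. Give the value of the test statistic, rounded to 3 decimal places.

t = -1.522

t = r·√(n − 2)/√(1 − r²) = -0.272·√29/√0.926016 = -1.522.
df = n − 2 = 29.
Two-sided p ≈ 0.1388, which is ≥ 0.02, so fail to reject H₀.
The data do not give significant evidence of a linear association between distance to city center and apartment monthly rent.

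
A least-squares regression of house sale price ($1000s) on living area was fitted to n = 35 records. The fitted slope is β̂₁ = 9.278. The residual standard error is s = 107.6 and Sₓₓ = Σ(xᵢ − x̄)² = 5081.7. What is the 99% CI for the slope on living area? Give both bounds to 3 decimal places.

SE(β̂₁) = s/√Sₓₓ = 107.6/√5081.7 = 1.50941.
df = n − 2 = 33.
t* = t_{0.005, 33} = 2.733277.
Margin = t* × SE = 2.733277 × 1.50941 = 4.12564.
CI: 9.278 ± 4.12564 → (5.152, 13.404).
With 99% confidence, each one-unit increase in living area is associated with a change of between 5.152 and 13.404 $1000s in house sale price.

(5.152, 13.404)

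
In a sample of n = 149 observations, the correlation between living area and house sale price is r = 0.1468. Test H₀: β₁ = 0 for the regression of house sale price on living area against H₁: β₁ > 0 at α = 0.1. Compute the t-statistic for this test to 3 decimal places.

t = r·√(n − 2)/√(1 − r²) = 0.1468·√147/√0.97845 = 1.799.
df = n − 2 = 147.
One-sided p ≈ 0.0370, which is < 0.1, so reject H₀.
There is evidence of a linear association between living area and house sale price.

t = 1.799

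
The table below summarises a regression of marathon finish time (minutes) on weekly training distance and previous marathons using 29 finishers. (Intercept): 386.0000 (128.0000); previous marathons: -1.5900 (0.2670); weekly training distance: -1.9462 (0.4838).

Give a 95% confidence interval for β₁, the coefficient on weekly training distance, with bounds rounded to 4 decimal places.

Read off: b = -1.9462, SE = 0.4838 for weekly training distance.
df = n − k − 1 = 29 − 2 − 1 = 26.
t* = t_{0.025, 26} = 2.055529.
Margin = t* × SE = 2.055529 × 0.4838 = 0.994465.
CI: -1.9462 ± 0.994465 → (-2.9407, -0.9517).

(-2.9407, -0.9517)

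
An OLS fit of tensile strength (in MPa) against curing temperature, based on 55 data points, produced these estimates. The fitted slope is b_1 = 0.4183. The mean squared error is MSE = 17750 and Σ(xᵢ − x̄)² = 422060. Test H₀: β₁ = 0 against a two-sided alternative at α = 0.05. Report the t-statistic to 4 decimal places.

SE(b_1) = √(MSE/Sₓₓ) = √(17750/422060) = 0.205075.
t = 0.4183 / 0.205075 = 2.0397.
df = n − 2 = 53.
Two-sided p ≈ 0.0464, which is < 0.05, so reject H₀.
There is evidence that curing temperature is associated with tensile strength.

t = 2.0397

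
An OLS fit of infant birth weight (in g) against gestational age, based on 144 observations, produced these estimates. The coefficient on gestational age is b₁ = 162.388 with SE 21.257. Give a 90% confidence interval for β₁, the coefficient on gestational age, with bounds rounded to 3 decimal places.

df = n − 2 = 144 − 2 = 142.
t* = t_{0.05, 142} = 1.655655.
Margin = t* × SE = 1.655655 × 21.257 = 35.19426.
CI: 162.388 ± 35.19426 → (127.194, 197.582).
With 90% confidence, each one-unit increase in gestational age is associated with a change of between 127.194 and 197.582 g in infant birth weight.

(127.194, 197.582)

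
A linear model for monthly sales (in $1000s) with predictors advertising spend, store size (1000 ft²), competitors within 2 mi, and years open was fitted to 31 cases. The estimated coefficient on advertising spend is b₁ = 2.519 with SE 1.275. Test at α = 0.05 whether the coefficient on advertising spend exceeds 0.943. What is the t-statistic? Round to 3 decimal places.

H₀: β₁ = 0.943 vs H₁: β₁ > 0.943.
t = (b₁ − β₁⁰)/SE = (2.519 − 0.943) / 1.275 = 1.236.
df = n − k − 1 = 31 − 4 − 1 = 26.
One-sided p ≈ 0.1137, which is ≥ 0.05, so fail to reject H₀.
The data do not give significant evidence that the true slope on advertising spend exceeds 0.943 $1000s per unit, holding the other predictors fixed.

t = 1.236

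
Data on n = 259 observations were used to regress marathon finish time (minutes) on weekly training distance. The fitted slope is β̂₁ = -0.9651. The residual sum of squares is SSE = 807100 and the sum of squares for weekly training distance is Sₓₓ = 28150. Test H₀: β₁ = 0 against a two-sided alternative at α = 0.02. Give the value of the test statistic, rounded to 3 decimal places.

MSE = SSE/(n − 2) = 807100/257 = 3140.47.
SE(β̂₁) = √(MSE/Sₓₓ) = √(3140.47/28150) = 0.334009.
t = -0.9651 / 0.334009 = -2.889.
df = n − 2 = 257.
Two-sided p ≈ 0.0042, which is < 0.02, so reject H₀.
There is evidence that weekly training distance is associated with marathon finish time.

t = -2.889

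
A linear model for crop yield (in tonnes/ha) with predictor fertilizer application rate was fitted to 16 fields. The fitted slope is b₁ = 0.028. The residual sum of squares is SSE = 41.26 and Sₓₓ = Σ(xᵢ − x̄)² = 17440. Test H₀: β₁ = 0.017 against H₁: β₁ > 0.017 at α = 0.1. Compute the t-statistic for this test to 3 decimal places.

t = 0.846

MSE = SSE/(n − 2) = 41.26/14 = 2.94714.
SE(b₁) = √(MSE/Sₓₓ) = √(2.94714/17440) = 0.0129995.
t = (0.028 − 0.017) / 0.0129995 = 0.846.
df = n − 2 = 14.
One-sided p ≈ 0.2058, which is ≥ 0.1, so fail to reject H₀.
The data do not give significant evidence that the true slope on fertilizer application rate exceeds 0.017 tonnes/ha per unit.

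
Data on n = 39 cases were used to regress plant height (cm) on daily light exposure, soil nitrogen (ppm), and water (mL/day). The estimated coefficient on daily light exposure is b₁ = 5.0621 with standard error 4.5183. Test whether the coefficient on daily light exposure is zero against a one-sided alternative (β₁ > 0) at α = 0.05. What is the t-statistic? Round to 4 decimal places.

H₀: β₁ = 0 vs H₁: β₁ > 0.
t = (b₁ − β₁⁰)/SE = 5.0621 / 4.5183 = 1.1204.
df = n − k − 1 = 39 − 3 − 1 = 35.
One-sided p ≈ 0.1351, which is ≥ 0.05, so fail to reject H₀.
The data do not give significant evidence that the true slope on daily light exposure is positive, holding the other predictors fixed.

t = 1.1204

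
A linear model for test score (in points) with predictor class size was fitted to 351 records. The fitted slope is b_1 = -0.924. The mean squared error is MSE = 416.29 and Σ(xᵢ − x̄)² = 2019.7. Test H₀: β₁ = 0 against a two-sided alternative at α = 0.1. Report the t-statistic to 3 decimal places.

t = -2.035

SE(b_1) = √(MSE/Sₓₓ) = √(416.29/2019.7) = 0.453999.
t = -0.924 / 0.453999 = -2.035.
df = n − 2 = 349.
Two-sided p ≈ 0.0426, which is < 0.1, so reject H₀.
There is evidence that class size is associated with test score.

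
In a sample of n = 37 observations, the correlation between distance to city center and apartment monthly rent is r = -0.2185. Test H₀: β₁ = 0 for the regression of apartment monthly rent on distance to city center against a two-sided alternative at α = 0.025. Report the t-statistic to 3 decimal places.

t = -1.325

t = r·√(n − 2)/√(1 − r²) = -0.2185·√35/√0.952258 = -1.325.
df = n − 2 = 35.
Two-sided p ≈ 0.1939, which is ≥ 0.025, so fail to reject H₀.
The data do not give significant evidence of a linear association between distance to city center and apartment monthly rent.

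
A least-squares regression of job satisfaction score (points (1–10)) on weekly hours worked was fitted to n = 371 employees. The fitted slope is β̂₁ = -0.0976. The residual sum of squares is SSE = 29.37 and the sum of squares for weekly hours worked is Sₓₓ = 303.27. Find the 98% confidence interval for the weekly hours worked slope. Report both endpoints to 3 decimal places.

(-0.135, -0.060)

MSE = SSE/(n − 2) = 29.37/369 = 0.0795935.
SE(β̂₁) = √(MSE/Sₓₓ) = √(0.0795935/303.27) = 0.0162003.
df = n − 2 = 369.
t* = t_{0.01, 369} = 2.336496.
Margin = t* × SE = 2.336496 × 0.0162003 = 0.03785.
CI: -0.0976 ± 0.03785 → (-0.135, -0.060).
With 98% confidence, each one-unit increase in weekly hours worked is associated with a change of between -0.135 and -0.060 points (1–10) in job satisfaction score.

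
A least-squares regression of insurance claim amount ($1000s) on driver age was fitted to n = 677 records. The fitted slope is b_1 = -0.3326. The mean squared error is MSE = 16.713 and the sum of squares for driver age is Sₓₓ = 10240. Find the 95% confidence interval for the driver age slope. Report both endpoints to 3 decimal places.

SE(b_1) = √(MSE/Sₓₓ) = √(16.713/10240) = 0.0403996.
df = n − 2 = 675.
t* = t_{0.025, 675} = 1.963485.
Margin = t* × SE = 1.963485 × 0.0403996 = 0.07932.
CI: -0.3326 ± 0.07932 → (-0.412, -0.253).
With 95% confidence, each one-unit increase in driver age is associated with a change of between -0.412 and -0.253 $1000s in insurance claim amount.

(-0.412, -0.253)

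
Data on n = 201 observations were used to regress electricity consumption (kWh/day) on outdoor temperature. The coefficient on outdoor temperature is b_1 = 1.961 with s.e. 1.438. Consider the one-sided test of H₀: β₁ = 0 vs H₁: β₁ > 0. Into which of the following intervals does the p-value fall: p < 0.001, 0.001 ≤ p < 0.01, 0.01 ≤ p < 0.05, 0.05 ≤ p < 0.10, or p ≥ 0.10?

0.05 ≤ p < 0.10

t = 1.961 / 1.438 = 1.364.
df = n − 2 = 201 − 2 = 199.
One-sided p = P(T_{199} > t) ≈ 0.0871.
So 0.05 ≤ p < 0.10.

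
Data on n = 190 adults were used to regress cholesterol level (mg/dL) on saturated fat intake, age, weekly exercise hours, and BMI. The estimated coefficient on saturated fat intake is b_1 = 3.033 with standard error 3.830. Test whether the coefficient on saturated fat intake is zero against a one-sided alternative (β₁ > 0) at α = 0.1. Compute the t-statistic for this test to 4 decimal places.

H₀: β₁ = 0 vs H₁: β₁ > 0.
t = (b_1 − β₁⁰)/SE = 3.033 / 3.830 = 0.7919.
df = n − k − 1 = 190 − 4 − 1 = 185.
One-sided p ≈ 0.2147, which is ≥ 0.1, so fail to reject H₀.
The data do not give significant evidence that the true slope on saturated fat intake is positive, holding the other predictors fixed.

t = 0.7919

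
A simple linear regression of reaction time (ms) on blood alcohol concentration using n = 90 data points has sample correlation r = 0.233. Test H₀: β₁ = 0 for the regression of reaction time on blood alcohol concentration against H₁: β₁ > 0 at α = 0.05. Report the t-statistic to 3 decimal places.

t = 2.248

t = r·√(n − 2)/√(1 − r²) = 0.233·√88/√0.945711 = 2.248.
df = n − 2 = 88.
One-sided p ≈ 0.0136, which is < 0.05, so reject H₀.
There is evidence of a linear association between blood alcohol concentration and reaction time.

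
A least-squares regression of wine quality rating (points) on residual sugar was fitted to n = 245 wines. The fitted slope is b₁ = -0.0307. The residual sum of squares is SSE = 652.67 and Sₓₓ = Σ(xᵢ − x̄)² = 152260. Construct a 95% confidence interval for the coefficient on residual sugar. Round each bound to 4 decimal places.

(-0.0390, -0.0224)

MSE = SSE/(n − 2) = 652.67/243 = 2.68588.
SE(b₁) = √(MSE/Sₓₓ) = √(2.68588/152260) = 0.00420001.
df = n − 2 = 243.
t* = t_{0.025, 243} = 1.969774.
Margin = t* × SE = 1.969774 × 0.00420001 = 0.008273.
CI: -0.0307 ± 0.008273 → (-0.0390, -0.0224).
With 95% confidence, each one-unit increase in residual sugar is associated with a change of between -0.0390 and -0.0224 points in wine quality rating.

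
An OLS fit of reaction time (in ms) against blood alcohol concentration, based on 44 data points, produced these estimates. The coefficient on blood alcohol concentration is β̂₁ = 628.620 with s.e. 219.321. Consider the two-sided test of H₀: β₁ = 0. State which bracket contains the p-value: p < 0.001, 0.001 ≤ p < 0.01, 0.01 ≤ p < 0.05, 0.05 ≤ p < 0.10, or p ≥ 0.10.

t = 628.620 / 219.321 = 2.866.
df = n − 2 = 44 − 2 = 42.
Two-sided p = 2·P(T_{42} > |t|) ≈ 0.0065.
So 0.001 ≤ p < 0.01.

0.001 ≤ p < 0.01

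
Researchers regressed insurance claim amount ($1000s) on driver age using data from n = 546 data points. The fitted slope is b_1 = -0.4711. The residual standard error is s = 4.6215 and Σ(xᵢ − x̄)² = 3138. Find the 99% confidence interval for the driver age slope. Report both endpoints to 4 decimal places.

SE(b_1) = s/√Sₓₓ = 4.6215/√3138 = 0.0825005.
df = n − 2 = 544.
t* = t_{0.005, 544} = 2.584897.
Margin = t* × SE = 2.584897 × 0.0825005 = 0.213255.
CI: -0.4711 ± 0.213255 → (-0.6844, -0.2578).
With 99% confidence, each one-unit increase in driver age is associated with a change of between -0.6844 and -0.2578 $1000s in insurance claim amount.

(-0.6844, -0.2578)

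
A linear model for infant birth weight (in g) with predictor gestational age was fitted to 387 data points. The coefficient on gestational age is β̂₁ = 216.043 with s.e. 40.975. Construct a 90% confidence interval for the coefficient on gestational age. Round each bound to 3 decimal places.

df = n − 2 = 387 − 2 = 385.
t* = t_{0.05, 385} = 1.648821.
Margin = t* × SE = 1.648821 × 40.975 = 67.56044.
CI: 216.043 ± 67.56044 → (148.483, 283.603).
With 90% confidence, each one-unit increase in gestational age is associated with a change of between 148.483 and 283.603 g in infant birth weight.

(148.483, 283.603)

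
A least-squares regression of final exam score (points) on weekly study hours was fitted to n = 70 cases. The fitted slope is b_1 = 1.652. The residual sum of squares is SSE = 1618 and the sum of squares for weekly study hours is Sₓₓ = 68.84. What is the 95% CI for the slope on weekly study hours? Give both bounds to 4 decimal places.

MSE = SSE/(n − 2) = 1618/68 = 23.7941.
SE(b_1) = √(MSE/Sₓₓ) = √(23.7941/68.84) = 0.587915.
df = n − 2 = 68.
t* = t_{0.025, 68} = 1.995469.
Margin = t* × SE = 1.995469 × 0.587915 = 1.173166.
CI: 1.652 ± 1.173166 → (0.4788, 2.8252).
With 95% confidence, each one-unit increase in weekly study hours is associated with a change of between 0.4788 and 2.8252 points in final exam score.

(0.4788, 2.8252)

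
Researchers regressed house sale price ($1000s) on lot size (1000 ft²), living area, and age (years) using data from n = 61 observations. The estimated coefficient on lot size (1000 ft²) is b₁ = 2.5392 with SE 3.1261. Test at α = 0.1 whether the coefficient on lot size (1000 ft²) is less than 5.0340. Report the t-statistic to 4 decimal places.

t = -0.7981

H₀: β₁ = 5.0340 vs H₁: β₁ < 5.0340.
t = (b₁ − β₁⁰)/SE = (2.5392 − 5.0340) / 3.1261 = -0.7981.
df = n − k − 1 = 61 − 3 − 1 = 57.
One-sided p ≈ 0.2141, which is ≥ 0.1, so fail to reject H₀.
The data do not give significant evidence that the true slope on lot size (1000 ft²) is below 5.0340 $1000s per unit, holding the other predictors fixed.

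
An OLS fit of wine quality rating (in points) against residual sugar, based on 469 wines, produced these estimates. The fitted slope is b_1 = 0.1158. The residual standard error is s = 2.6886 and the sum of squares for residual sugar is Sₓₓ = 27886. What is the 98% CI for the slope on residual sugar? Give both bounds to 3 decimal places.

SE(b_1) = s/√Sₓₓ = 2.6886/√27886 = 0.0161003.
df = n − 2 = 467.
t* = t_{0.01, 467} = 2.334359.
Margin = t* × SE = 2.334359 × 0.0161003 = 0.03758.
CI: 0.1158 ± 0.03758 → (0.078, 0.153).
With 98% confidence, each one-unit increase in residual sugar is associated with a change of between 0.078 and 0.153 points in wine quality rating.

(0.078, 0.153)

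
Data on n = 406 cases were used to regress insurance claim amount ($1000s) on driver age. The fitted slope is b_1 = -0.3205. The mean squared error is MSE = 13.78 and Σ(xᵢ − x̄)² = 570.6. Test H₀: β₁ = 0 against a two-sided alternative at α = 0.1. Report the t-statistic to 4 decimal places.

SE(b_1) = √(MSE/Sₓₓ) = √(13.78/570.6) = 0.155403.
t = -0.3205 / 0.155403 = -2.0624.
df = n − 2 = 404.
Two-sided p ≈ 0.0398, which is < 0.1, so reject H₀.
There is evidence that driver age is associated with insurance claim amount.

t = -2.0624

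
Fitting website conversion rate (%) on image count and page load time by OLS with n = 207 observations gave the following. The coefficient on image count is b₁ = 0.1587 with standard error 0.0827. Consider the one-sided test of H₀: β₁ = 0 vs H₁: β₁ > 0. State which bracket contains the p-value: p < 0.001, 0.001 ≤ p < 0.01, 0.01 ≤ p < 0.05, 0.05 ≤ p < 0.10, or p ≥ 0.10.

t = 0.1587 / 0.0827 = 1.919.
df = n − k − 1 = 207 − 2 − 1 = 204.
One-sided p = P(T_{204} > t) ≈ 0.0282.
So 0.01 ≤ p < 0.05.

0.01 ≤ p < 0.05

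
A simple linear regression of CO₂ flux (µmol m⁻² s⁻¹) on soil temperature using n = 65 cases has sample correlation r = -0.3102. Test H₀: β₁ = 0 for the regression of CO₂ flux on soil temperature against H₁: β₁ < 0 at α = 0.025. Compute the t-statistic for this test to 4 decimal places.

t = -2.5899

t = r·√(n − 2)/√(1 − r²) = -0.3102·√63/√0.903776 = -2.5899.
df = n − 2 = 63.
One-sided p ≈ 0.0060, which is < 0.025, so reject H₀.
There is evidence of a linear association between soil temperature and CO₂ flux.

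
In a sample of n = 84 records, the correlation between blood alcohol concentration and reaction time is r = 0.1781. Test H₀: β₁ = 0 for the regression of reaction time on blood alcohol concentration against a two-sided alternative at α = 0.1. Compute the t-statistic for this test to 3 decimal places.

t = r·√(n − 2)/√(1 − r²) = 0.1781·√82/√0.96828 = 1.639.
df = n − 2 = 82.
Two-sided p ≈ 0.1051, which is ≥ 0.1, so fail to reject H₀.
The data do not give significant evidence of a linear association between blood alcohol concentration and reaction time.

t = 1.639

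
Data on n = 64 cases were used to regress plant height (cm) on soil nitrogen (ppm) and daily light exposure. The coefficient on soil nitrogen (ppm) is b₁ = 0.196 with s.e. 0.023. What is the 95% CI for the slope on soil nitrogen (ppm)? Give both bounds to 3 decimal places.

(0.150, 0.242)

df = n − k − 1 = 64 − 2 − 1 = 61.
t* = t_{0.025, 61} = 1.999624.
Margin = t* × SE = 1.999624 × 0.023 = 0.04599.
CI: 0.196 ± 0.04599 → (0.150, 0.242).
With 95% confidence, each one-unit increase in soil nitrogen (ppm) is associated with a change of between 0.150 and 0.242 cm in plant height, holding the other predictors fixed.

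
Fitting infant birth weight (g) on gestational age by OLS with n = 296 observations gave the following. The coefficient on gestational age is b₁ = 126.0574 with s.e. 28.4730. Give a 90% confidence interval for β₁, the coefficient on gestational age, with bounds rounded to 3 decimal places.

df = n − 2 = 296 − 2 = 294.
t* = t_{0.05, 294} = 1.650053.
Margin = t* × SE = 1.650053 × 28.4730 = 46.98196.
CI: 126.0574 ± 46.98196 → (79.075, 173.039).
With 90% confidence, each one-unit increase in gestational age is associated with a change of between 79.075 and 173.039 g in infant birth weight.

(79.075, 173.039)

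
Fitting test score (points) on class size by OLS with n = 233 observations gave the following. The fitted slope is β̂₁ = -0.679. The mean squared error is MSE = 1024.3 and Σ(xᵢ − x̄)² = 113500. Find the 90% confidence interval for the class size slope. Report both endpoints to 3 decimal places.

SE(β̂₁) = √(MSE/Sₓₓ) = √(1024.3/113500) = 0.0949983.
df = n − 2 = 231.
t* = t_{0.05, 231} = 1.651477.
Margin = t* × SE = 1.651477 × 0.0949983 = 0.15689.
CI: -0.679 ± 0.15689 → (-0.836, -0.522).
With 90% confidence, each one-unit increase in class size is associated with a change of between -0.836 and -0.522 points in test score.

(-0.836, -0.522)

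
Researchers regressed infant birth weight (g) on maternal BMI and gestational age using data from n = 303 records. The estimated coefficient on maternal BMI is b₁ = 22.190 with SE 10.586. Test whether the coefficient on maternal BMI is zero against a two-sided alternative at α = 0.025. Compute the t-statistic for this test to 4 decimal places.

t = 2.0962

H₀: β₁ = 0 vs H₁: β₁ ≠ 0.
t = (b₁ − β₁⁰)/SE = 22.190 / 10.586 = 2.0962.
df = n − k − 1 = 303 − 2 − 1 = 300.
Two-sided p ≈ 0.0369, which is ≥ 0.025, so fail to reject H₀.
The data do not give significant evidence of an association between maternal BMI and infant birth weight, after adjusting for the other predictors.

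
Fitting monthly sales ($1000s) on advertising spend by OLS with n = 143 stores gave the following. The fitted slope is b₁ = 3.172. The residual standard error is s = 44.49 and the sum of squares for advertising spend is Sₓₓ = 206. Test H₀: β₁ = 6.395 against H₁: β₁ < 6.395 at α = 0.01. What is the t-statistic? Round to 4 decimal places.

SE(b₁) = s/√Sₓₓ = 44.49/√206 = 3.09977.
t = (3.172 − 6.395) / 3.09977 = -1.0398.
df = n − 2 = 141.
One-sided p ≈ 0.1501, which is ≥ 0.01, so fail to reject H₀.
The data do not give significant evidence that the true slope on advertising spend is below 6.395 $1000s per unit.

t = -1.0398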